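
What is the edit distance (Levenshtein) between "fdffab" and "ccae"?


Computing edit distance: "fdffab" -> "ccae"
DP table:
           c    c    a    e
      0    1    2    3    4
  f   1    1    2    3    4
  d   2    2    2    3    4
  f   3    3    3    3    4
  f   4    4    4    4    4
  a   5    5    5    4    5
  b   6    6    6    5    5
Edit distance = dp[6][4] = 5

5


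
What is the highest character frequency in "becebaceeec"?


Input: becebaceeec
Character counts:
  'a': 1
  'b': 2
  'c': 3
  'e': 5
Maximum frequency: 5

5


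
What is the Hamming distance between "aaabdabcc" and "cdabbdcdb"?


Comparing "aaabdabcc" and "cdabbdcdb" position by position:
  Position 0: 'a' vs 'c' => differ
  Position 1: 'a' vs 'd' => differ
  Position 2: 'a' vs 'a' => same
  Position 3: 'b' vs 'b' => same
  Position 4: 'd' vs 'b' => differ
  Position 5: 'a' vs 'd' => differ
  Position 6: 'b' vs 'c' => differ
  Position 7: 'c' vs 'd' => differ
  Position 8: 'c' vs 'b' => differ
Total differences (Hamming distance): 7

7


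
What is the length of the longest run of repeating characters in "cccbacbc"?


Input: "cccbacbc"
Scanning for longest run:
  Position 1 ('c'): continues run of 'c', length=2
  Position 2 ('c'): continues run of 'c', length=3
  Position 3 ('b'): new char, reset run to 1
  Position 4 ('a'): new char, reset run to 1
  Position 5 ('c'): new char, reset run to 1
  Position 6 ('b'): new char, reset run to 1
  Position 7 ('c'): new char, reset run to 1
Longest run: 'c' with length 3

3


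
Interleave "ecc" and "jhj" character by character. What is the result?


Interleaving "ecc" and "jhj":
  Position 0: 'e' from first, 'j' from second => "ej"
  Position 1: 'c' from first, 'h' from second => "ch"
  Position 2: 'c' from first, 'j' from second => "cj"
Result: ejchcj

ejchcj


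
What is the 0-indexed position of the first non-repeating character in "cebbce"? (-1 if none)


Input: cebbce
Character frequencies:
  'b': 2
  'c': 2
  'e': 2
Scanning left to right for freq == 1:
  Position 0 ('c'): freq=2, skip
  Position 1 ('e'): freq=2, skip
  Position 2 ('b'): freq=2, skip
  Position 3 ('b'): freq=2, skip
  Position 4 ('c'): freq=2, skip
  Position 5 ('e'): freq=2, skip
  No unique character found => answer = -1

-1


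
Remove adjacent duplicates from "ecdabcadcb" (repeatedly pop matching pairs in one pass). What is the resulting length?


Input: ecdabcadcb
Stack-based adjacent duplicate removal:
  Read 'e': push. Stack: e
  Read 'c': push. Stack: ec
  Read 'd': push. Stack: ecd
  Read 'a': push. Stack: ecda
  Read 'b': push. Stack: ecdab
  Read 'c': push. Stack: ecdabc
  Read 'a': push. Stack: ecdabca
  Read 'd': push. Stack: ecdabcad
  Read 'c': push. Stack: ecdabcadc
  Read 'b': push. Stack: ecdabcadcb
Final stack: "ecdabcadcb" (length 10)

10


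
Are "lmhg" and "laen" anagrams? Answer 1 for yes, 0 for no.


Strings: "lmhg", "laen"
Sorted first:  ghlm
Sorted second: aeln
Differ at position 0: 'g' vs 'a' => not anagrams

0


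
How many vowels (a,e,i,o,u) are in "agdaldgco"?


Input: agdaldgco
Checking each character:
  'a' at position 0: vowel (running total: 1)
  'g' at position 1: consonant
  'd' at position 2: consonant
  'a' at position 3: vowel (running total: 2)
  'l' at position 4: consonant
  'd' at position 5: consonant
  'g' at position 6: consonant
  'c' at position 7: consonant
  'o' at position 8: vowel (running total: 3)
Total vowels: 3

3


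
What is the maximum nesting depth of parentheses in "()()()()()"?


Input: "()()()()()"
Tracking depth:
  Position 0 '(': depth becomes 1
  Position 1 ')': depth becomes 0
  Position 2 '(': depth becomes 1
  Position 3 ')': depth becomes 0
  Position 4 '(': depth becomes 1
  Position 5 ')': depth becomes 0
  Position 6 '(': depth becomes 1
  Position 7 ')': depth becomes 0
  Position 8 '(': depth becomes 1
  Position 9 ')': depth becomes 0
Maximum depth reached: 1

1


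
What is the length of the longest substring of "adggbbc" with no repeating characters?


Input: "adggbbc"
Sliding window (track last position of each char):
  Position 0 ('a'): window [0,0] length 1 -- new best
  Position 1 ('d'): window [0,1] length 2 -- new best
  Position 2 ('g'): window [0,2] length 3 -- new best
  Position 3 ('g'): repeat (last at 2), move window start to 3
  Position 3 ('g'): window [3,3] length 1
  Position 4 ('b'): window [3,4] length 2
  Position 5 ('b'): repeat (last at 4), move window start to 5
  Position 5 ('b'): window [5,5] length 1
  Position 6 ('c'): window [5,6] length 2
Longest substring with no repeats: "adg" with length 3

3


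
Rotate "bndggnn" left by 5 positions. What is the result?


Input: "bndggnn", rotate left by 5
First 5 characters: "bndgg"
Remaining characters: "nn"
Concatenate remaining + first: "nn" + "bndgg" = "nnbndgg"

nnbndgg


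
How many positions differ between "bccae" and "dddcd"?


Comparing "bccae" and "dddcd" position by position:
  Position 0: 'b' vs 'd' => DIFFER
  Position 1: 'c' vs 'd' => DIFFER
  Position 2: 'c' vs 'd' => DIFFER
  Position 3: 'a' vs 'c' => DIFFER
  Position 4: 'e' vs 'd' => DIFFER
Positions that differ: 5

5


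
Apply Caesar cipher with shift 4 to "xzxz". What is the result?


Caesar cipher: shift "xzxz" by 4
  'x' (pos 23) + 4 = pos 1 = 'b'
  'z' (pos 25) + 4 = pos 3 = 'd'
  'x' (pos 23) + 4 = pos 1 = 'b'
  'z' (pos 25) + 4 = pos 3 = 'd'
Result: bdbd

bdbd


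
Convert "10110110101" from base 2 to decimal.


Input: "10110110101" in base 2
Positional expansion:
  Digit '1' (value 1) x 2^10 = 1024
  Digit '0' (value 0) x 2^9 = 0
  Digit '1' (value 1) x 2^8 = 256
  Digit '1' (value 1) x 2^7 = 128
  Digit '0' (value 0) x 2^6 = 0
  Digit '1' (value 1) x 2^5 = 32
  Digit '1' (value 1) x 2^4 = 16
  Digit '0' (value 0) x 2^3 = 0
  Digit '1' (value 1) x 2^2 = 4
  Digit '0' (value 0) x 2^1 = 0
  Digit '1' (value 1) x 2^0 = 1
Sum = 1461

1461


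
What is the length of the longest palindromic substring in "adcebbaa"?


Input: "adcebbaa"
Checking substrings for palindromes:
  [4:6] "bb" (len 2) => palindrome
  [6:8] "aa" (len 2) => palindrome
Longest palindromic substring: "bb" with length 2

2


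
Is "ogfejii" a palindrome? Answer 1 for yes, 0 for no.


Input: ogfejii
Reversed: iijefgo
  Compare pos 0 ('o') with pos 6 ('i'): MISMATCH
  Compare pos 1 ('g') with pos 5 ('i'): MISMATCH
  Compare pos 2 ('f') with pos 4 ('j'): MISMATCH
Result: not a palindrome

0


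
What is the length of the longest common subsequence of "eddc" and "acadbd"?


LCS of "eddc" and "acadbd"
DP table:
           a    c    a    d    b    d
      0    0    0    0    0    0    0
  e   0    0    0    0    0    0    0
  d   0    0    0    0    1    1    1
  d   0    0    0    0    1    1    2
  c   0    0    1    1    1    1    2
LCS length = dp[4][6] = 2

2


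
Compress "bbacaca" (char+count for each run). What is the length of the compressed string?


Input: bbacaca
Runs:
  'b' x 2 => "b2"
  'a' x 1 => "a1"
  'c' x 1 => "c1"
  'a' x 1 => "a1"
  'c' x 1 => "c1"
  'a' x 1 => "a1"
Compressed: "b2a1c1a1c1a1"
Compressed length: 12

12


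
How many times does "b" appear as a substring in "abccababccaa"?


Searching for "b" in "abccababccaa"
Scanning each position:
  Position 0: "a" => no
  Position 1: "b" => MATCH
  Position 2: "c" => no
  Position 3: "c" => no
  Position 4: "a" => no
  Position 5: "b" => MATCH
  Position 6: "a" => no
  Position 7: "b" => MATCH
  Position 8: "c" => no
  Position 9: "c" => no
  Position 10: "a" => no
  Position 11: "a" => no
Total occurrences: 3

3


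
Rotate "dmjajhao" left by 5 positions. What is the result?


Input: "dmjajhao", rotate left by 5
First 5 characters: "dmjaj"
Remaining characters: "hao"
Concatenate remaining + first: "hao" + "dmjaj" = "haodmjaj"

haodmjaj


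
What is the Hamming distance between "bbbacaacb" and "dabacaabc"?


Comparing "bbbacaacb" and "dabacaabc" position by position:
  Position 0: 'b' vs 'd' => differ
  Position 1: 'b' vs 'a' => differ
  Position 2: 'b' vs 'b' => same
  Position 3: 'a' vs 'a' => same
  Position 4: 'c' vs 'c' => same
  Position 5: 'a' vs 'a' => same
  Position 6: 'a' vs 'a' => same
  Position 7: 'c' vs 'b' => differ
  Position 8: 'b' vs 'c' => differ
Total differences (Hamming distance): 4

4


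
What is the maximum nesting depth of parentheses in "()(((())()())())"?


Input: "()(((())()())())"
Tracking depth:
  Position 0 '(': depth becomes 1
  Position 1 ')': depth becomes 0
  Position 2 '(': depth becomes 1
  Position 3 '(': depth becomes 2
  Position 4 '(': depth becomes 3
  Position 5 '(': depth becomes 4
  Position 6 ')': depth becomes 3
  Position 7 ')': depth becomes 2
  Position 8 '(': depth becomes 3
  Position 9 ')': depth becomes 2
  Position 10 '(': depth becomes 3
  Position 11 ')': depth becomes 2
  Position 12 ')': depth becomes 1
  Position 13 '(': depth becomes 2
  Position 14 ')': depth becomes 1
  Position 15 ')': depth becomes 0
Maximum depth reached: 4

4


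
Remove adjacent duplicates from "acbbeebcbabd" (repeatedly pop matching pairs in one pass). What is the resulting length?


Input: acbbeebcbabd
Stack-based adjacent duplicate removal:
  Read 'a': push. Stack: a
  Read 'c': push. Stack: ac
  Read 'b': push. Stack: acb
  Read 'b': matches stack top 'b' => pop. Stack: ac
  Read 'e': push. Stack: ace
  Read 'e': matches stack top 'e' => pop. Stack: ac
  Read 'b': push. Stack: acb
  Read 'c': push. Stack: acbc
  Read 'b': push. Stack: acbcb
  Read 'a': push. Stack: acbcba
  Read 'b': push. Stack: acbcbab
  Read 'd': push. Stack: acbcbabd
Final stack: "acbcbabd" (length 8)

8


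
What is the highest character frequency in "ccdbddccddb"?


Input: ccdbddccddb
Character counts:
  'b': 2
  'c': 4
  'd': 5
Maximum frequency: 5

5


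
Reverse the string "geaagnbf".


Input: geaagnbf
Reading characters right to left:
  Position 7: 'f'
  Position 6: 'b'
  Position 5: 'n'
  Position 4: 'g'
  Position 3: 'a'
  Position 2: 'a'
  Position 1: 'e'
  Position 0: 'g'
Reversed: fbngaaeg

fbngaaeg


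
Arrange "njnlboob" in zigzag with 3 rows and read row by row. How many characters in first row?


Zigzag "njnlboob" into 3 rows:
Placing characters:
  'n' => row 0
  'j' => row 1
  'n' => row 2
  'l' => row 1
  'b' => row 0
  'o' => row 1
  'o' => row 2
  'b' => row 1
Rows:
  Row 0: "nb"
  Row 1: "jlob"
  Row 2: "no"
First row length: 2

2


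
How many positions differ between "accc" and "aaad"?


Comparing "accc" and "aaad" position by position:
  Position 0: 'a' vs 'a' => same
  Position 1: 'c' vs 'a' => DIFFER
  Position 2: 'c' vs 'a' => DIFFER
  Position 3: 'c' vs 'd' => DIFFER
Positions that differ: 3

3


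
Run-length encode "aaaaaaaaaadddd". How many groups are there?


Input: aaaaaaaaaadddd
Scanning for consecutive runs:
  Group 1: 'a' x 10 (positions 0-9)
  Group 2: 'd' x 4 (positions 10-13)
Total groups: 2

2


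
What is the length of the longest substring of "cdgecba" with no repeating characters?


Input: "cdgecba"
Sliding window (track last position of each char):
  Position 0 ('c'): window [0,0] length 1 -- new best
  Position 1 ('d'): window [0,1] length 2 -- new best
  Position 2 ('g'): window [0,2] length 3 -- new best
  Position 3 ('e'): window [0,3] length 4 -- new best
  Position 4 ('c'): repeat (last at 0), move window start to 1
  Position 4 ('c'): window [1,4] length 4
  Position 5 ('b'): window [1,5] length 5 -- new best
  Position 6 ('a'): window [1,6] length 6 -- new best
Longest substring with no repeats: "dgecba" with length 6

6


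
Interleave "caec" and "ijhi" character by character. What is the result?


Interleaving "caec" and "ijhi":
  Position 0: 'c' from first, 'i' from second => "ci"
  Position 1: 'a' from first, 'j' from second => "aj"
  Position 2: 'e' from first, 'h' from second => "eh"
  Position 3: 'c' from first, 'i' from second => "ci"
Result: ciajehci

ciajehci


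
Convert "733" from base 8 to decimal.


Input: "733" in base 8
Positional expansion:
  Digit '7' (value 7) x 8^2 = 448
  Digit '3' (value 3) x 8^1 = 24
  Digit '3' (value 3) x 8^0 = 3
Sum = 475

475


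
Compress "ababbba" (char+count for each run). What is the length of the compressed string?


Input: ababbba
Runs:
  'a' x 1 => "a1"
  'b' x 1 => "b1"
  'a' x 1 => "a1"
  'b' x 3 => "b3"
  'a' x 1 => "a1"
Compressed: "a1b1a1b3a1"
Compressed length: 10

10


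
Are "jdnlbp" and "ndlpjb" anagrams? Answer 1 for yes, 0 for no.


Strings: "jdnlbp", "ndlpjb"
Sorted first:  bdjlnp
Sorted second: bdjlnp
Sorted forms match => anagrams

1


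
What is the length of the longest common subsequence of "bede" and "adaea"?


LCS of "bede" and "adaea"
DP table:
           a    d    a    e    a
      0    0    0    0    0    0
  b   0    0    0    0    0    0
  e   0    0    0    0    1    1
  d   0    0    1    1    1    1
  e   0    0    1    1    2    2
LCS length = dp[4][5] = 2

2


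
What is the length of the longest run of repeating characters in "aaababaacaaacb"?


Input: "aaababaacaaacb"
Scanning for longest run:
  Position 1 ('a'): continues run of 'a', length=2
  Position 2 ('a'): continues run of 'a', length=3
  Position 3 ('b'): new char, reset run to 1
  Position 4 ('a'): new char, reset run to 1
  Position 5 ('b'): new char, reset run to 1
  Position 6 ('a'): new char, reset run to 1
  Position 7 ('a'): continues run of 'a', length=2
  Position 8 ('c'): new char, reset run to 1
  Position 9 ('a'): new char, reset run to 1
  Position 10 ('a'): continues run of 'a', length=2
  Position 11 ('a'): continues run of 'a', length=3
  Position 12 ('c'): new char, reset run to 1
  Position 13 ('b'): new char, reset run to 1
Longest run: 'a' with length 3

3


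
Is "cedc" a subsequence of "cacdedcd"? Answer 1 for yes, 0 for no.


Check if "cedc" is a subsequence of "cacdedcd"
Greedy scan:
  Position 0 ('c'): matches sub[0] = 'c'
  Position 1 ('a'): no match needed
  Position 2 ('c'): no match needed
  Position 3 ('d'): no match needed
  Position 4 ('e'): matches sub[1] = 'e'
  Position 5 ('d'): matches sub[2] = 'd'
  Position 6 ('c'): matches sub[3] = 'c'
  Position 7 ('d'): no match needed
All 4 characters matched => is a subsequence

1


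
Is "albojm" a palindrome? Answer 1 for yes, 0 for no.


Input: albojm
Reversed: mjobla
  Compare pos 0 ('a') with pos 5 ('m'): MISMATCH
  Compare pos 1 ('l') with pos 4 ('j'): MISMATCH
  Compare pos 2 ('b') with pos 3 ('o'): MISMATCH
Result: not a palindrome

0


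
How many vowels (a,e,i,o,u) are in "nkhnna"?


Input: nkhnna
Checking each character:
  'n' at position 0: consonant
  'k' at position 1: consonant
  'h' at position 2: consonant
  'n' at position 3: consonant
  'n' at position 4: consonant
  'a' at position 5: vowel (running total: 1)
Total vowels: 1

1


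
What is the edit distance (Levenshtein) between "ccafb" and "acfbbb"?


Computing edit distance: "ccafb" -> "acfbbb"
DP table:
           a    c    f    b    b    b
      0    1    2    3    4    5    6
  c   1    1    1    2    3    4    5
  c   2    2    1    2    3    4    5
  a   3    2    2    2    3    4    5
  f   4    3    3    2    3    4    5
  b   5    4    4    3    2    3    4
Edit distance = dp[5][6] = 4

4


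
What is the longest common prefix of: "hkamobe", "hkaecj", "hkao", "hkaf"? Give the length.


Words: hkamobe, hkaecj, hkao, hkaf
  Position 0: all 'h' => match
  Position 1: all 'k' => match
  Position 2: all 'a' => match
  Position 3: ('m', 'e', 'o', 'f') => mismatch, stop
LCP = "hka" (length 3)

3


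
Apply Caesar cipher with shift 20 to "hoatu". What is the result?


Caesar cipher: shift "hoatu" by 20
  'h' (pos 7) + 20 = pos 1 = 'b'
  'o' (pos 14) + 20 = pos 8 = 'i'
  'a' (pos 0) + 20 = pos 20 = 'u'
  't' (pos 19) + 20 = pos 13 = 'n'
  'u' (pos 20) + 20 = pos 14 = 'o'
Result: biuno

biuno


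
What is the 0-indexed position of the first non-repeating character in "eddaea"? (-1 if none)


Input: eddaea
Character frequencies:
  'a': 2
  'd': 2
  'e': 2
Scanning left to right for freq == 1:
  Position 0 ('e'): freq=2, skip
  Position 1 ('d'): freq=2, skip
  Position 2 ('d'): freq=2, skip
  Position 3 ('a'): freq=2, skip
  Position 4 ('e'): freq=2, skip
  Position 5 ('a'): freq=2, skip
  No unique character found => answer = -1

-1


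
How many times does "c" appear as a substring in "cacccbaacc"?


Searching for "c" in "cacccbaacc"
Scanning each position:
  Position 0: "c" => MATCH
  Position 1: "a" => no
  Position 2: "c" => MATCH
  Position 3: "c" => MATCH
  Position 4: "c" => MATCH
  Position 5: "b" => no
  Position 6: "a" => no
  Position 7: "a" => no
  Position 8: "c" => MATCH
  Position 9: "c" => MATCH
Total occurrences: 6

6


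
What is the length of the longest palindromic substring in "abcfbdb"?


Input: "abcfbdb"
Checking substrings for palindromes:
  [4:7] "bdb" (len 3) => palindrome
Longest palindromic substring: "bdb" with length 3

3


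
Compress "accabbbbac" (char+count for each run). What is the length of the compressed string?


Input: accabbbbac
Runs:
  'a' x 1 => "a1"
  'c' x 2 => "c2"
  'a' x 1 => "a1"
  'b' x 4 => "b4"
  'a' x 1 => "a1"
  'c' x 1 => "c1"
Compressed: "a1c2a1b4a1c1"
Compressed length: 12

12


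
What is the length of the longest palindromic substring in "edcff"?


Input: "edcff"
Checking substrings for palindromes:
  [3:5] "ff" (len 2) => palindrome
Longest palindromic substring: "ff" with length 2

2


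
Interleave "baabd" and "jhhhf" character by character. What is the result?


Interleaving "baabd" and "jhhhf":
  Position 0: 'b' from first, 'j' from second => "bj"
  Position 1: 'a' from first, 'h' from second => "ah"
  Position 2: 'a' from first, 'h' from second => "ah"
  Position 3: 'b' from first, 'h' from second => "bh"
  Position 4: 'd' from first, 'f' from second => "df"
Result: bjahahbhdf

bjahahbhdf


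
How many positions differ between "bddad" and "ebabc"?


Comparing "bddad" and "ebabc" position by position:
  Position 0: 'b' vs 'e' => DIFFER
  Position 1: 'd' vs 'b' => DIFFER
  Position 2: 'd' vs 'a' => DIFFER
  Position 3: 'a' vs 'b' => DIFFER
  Position 4: 'd' vs 'c' => DIFFER
Positions that differ: 5

5


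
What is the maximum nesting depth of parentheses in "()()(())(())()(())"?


Input: "()()(())(())()(())"
Tracking depth:
  Position 0 '(': depth becomes 1
  Position 1 ')': depth becomes 0
  Position 2 '(': depth becomes 1
  Position 3 ')': depth becomes 0
  Position 4 '(': depth becomes 1
  Position 5 '(': depth becomes 2
  Position 6 ')': depth becomes 1
  Position 7 ')': depth becomes 0
  Position 8 '(': depth becomes 1
  Position 9 '(': depth becomes 2
  Position 10 ')': depth becomes 1
  Position 11 ')': depth becomes 0
  Position 12 '(': depth becomes 1
  Position 13 ')': depth becomes 0
  Position 14 '(': depth becomes 1
  Position 15 '(': depth becomes 2
  Position 16 ')': depth becomes 1
  Position 17 ')': depth becomes 0
Maximum depth reached: 2

2


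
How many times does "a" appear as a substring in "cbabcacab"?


Searching for "a" in "cbabcacab"
Scanning each position:
  Position 0: "c" => no
  Position 1: "b" => no
  Position 2: "a" => MATCH
  Position 3: "b" => no
  Position 4: "c" => no
  Position 5: "a" => MATCH
  Position 6: "c" => no
  Position 7: "a" => MATCH
  Position 8: "b" => no
Total occurrences: 3

3


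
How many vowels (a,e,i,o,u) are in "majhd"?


Input: majhd
Checking each character:
  'm' at position 0: consonant
  'a' at position 1: vowel (running total: 1)
  'j' at position 2: consonant
  'h' at position 3: consonant
  'd' at position 4: consonant
Total vowels: 1

1


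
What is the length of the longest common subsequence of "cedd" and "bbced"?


LCS of "cedd" and "bbced"
DP table:
           b    b    c    e    d
      0    0    0    0    0    0
  c   0    0    0    1    1    1
  e   0    0    0    1    2    2
  d   0    0    0    1    2    3
  d   0    0    0    1    2    3
LCS length = dp[4][5] = 3

3


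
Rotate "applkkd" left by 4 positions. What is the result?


Input: "applkkd", rotate left by 4
First 4 characters: "appl"
Remaining characters: "kkd"
Concatenate remaining + first: "kkd" + "appl" = "kkdappl"

kkdappl


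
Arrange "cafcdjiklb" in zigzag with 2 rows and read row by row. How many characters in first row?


Zigzag "cafcdjiklb" into 2 rows:
Placing characters:
  'c' => row 0
  'a' => row 1
  'f' => row 0
  'c' => row 1
  'd' => row 0
  'j' => row 1
  'i' => row 0
  'k' => row 1
  'l' => row 0
  'b' => row 1
Rows:
  Row 0: "cfdil"
  Row 1: "acjkb"
First row length: 5

5


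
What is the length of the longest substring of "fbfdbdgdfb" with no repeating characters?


Input: "fbfdbdgdfb"
Sliding window (track last position of each char):
  Position 0 ('f'): window [0,0] length 1 -- new best
  Position 1 ('b'): window [0,1] length 2 -- new best
  Position 2 ('f'): repeat (last at 0), move window start to 1
  Position 2 ('f'): window [1,2] length 2
  Position 3 ('d'): window [1,3] length 3 -- new best
  Position 4 ('b'): repeat (last at 1), move window start to 2
  Position 4 ('b'): window [2,4] length 3
  Position 5 ('d'): repeat (last at 3), move window start to 4
  Position 5 ('d'): window [4,5] length 2
  Position 6 ('g'): window [4,6] length 3
  Position 7 ('d'): repeat (last at 5), move window start to 6
  Position 7 ('d'): window [6,7] length 2
  Position 8 ('f'): window [6,8] length 3
  Position 9 ('b'): window [6,9] length 4 -- new best
Longest substring with no repeats: "gdfb" with length 4

4


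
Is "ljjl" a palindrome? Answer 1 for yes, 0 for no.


Input: ljjl
Reversed: ljjl
  Compare pos 0 ('l') with pos 3 ('l'): match
  Compare pos 1 ('j') with pos 2 ('j'): match
Result: palindrome

1


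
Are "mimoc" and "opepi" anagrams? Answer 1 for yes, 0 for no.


Strings: "mimoc", "opepi"
Sorted first:  cimmo
Sorted second: eiopp
Differ at position 0: 'c' vs 'e' => not anagrams

0


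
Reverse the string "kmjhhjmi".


Input: kmjhhjmi
Reading characters right to left:
  Position 7: 'i'
  Position 6: 'm'
  Position 5: 'j'
  Position 4: 'h'
  Position 3: 'h'
  Position 2: 'j'
  Position 1: 'm'
  Position 0: 'k'
Reversed: imjhhjmk

imjhhjmk


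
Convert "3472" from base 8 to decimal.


Input: "3472" in base 8
Positional expansion:
  Digit '3' (value 3) x 8^3 = 1536
  Digit '4' (value 4) x 8^2 = 256
  Digit '7' (value 7) x 8^1 = 56
  Digit '2' (value 2) x 8^0 = 2
Sum = 1850

1850


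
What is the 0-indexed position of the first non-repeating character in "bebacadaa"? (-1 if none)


Input: bebacadaa
Character frequencies:
  'a': 4
  'b': 2
  'c': 1
  'd': 1
  'e': 1
Scanning left to right for freq == 1:
  Position 0 ('b'): freq=2, skip
  Position 1 ('e'): unique! => answer = 1

1


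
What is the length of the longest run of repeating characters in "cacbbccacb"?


Input: "cacbbccacb"
Scanning for longest run:
  Position 1 ('a'): new char, reset run to 1
  Position 2 ('c'): new char, reset run to 1
  Position 3 ('b'): new char, reset run to 1
  Position 4 ('b'): continues run of 'b', length=2
  Position 5 ('c'): new char, reset run to 1
  Position 6 ('c'): continues run of 'c', length=2
  Position 7 ('a'): new char, reset run to 1
  Position 8 ('c'): new char, reset run to 1
  Position 9 ('b'): new char, reset run to 1
Longest run: 'b' with length 2

2


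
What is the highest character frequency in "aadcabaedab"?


Input: aadcabaedab
Character counts:
  'a': 5
  'b': 2
  'c': 1
  'd': 2
  'e': 1
Maximum frequency: 5

5


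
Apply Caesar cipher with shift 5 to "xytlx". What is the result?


Caesar cipher: shift "xytlx" by 5
  'x' (pos 23) + 5 = pos 2 = 'c'
  'y' (pos 24) + 5 = pos 3 = 'd'
  't' (pos 19) + 5 = pos 24 = 'y'
  'l' (pos 11) + 5 = pos 16 = 'q'
  'x' (pos 23) + 5 = pos 2 = 'c'
Result: cdyqc

cdyqc


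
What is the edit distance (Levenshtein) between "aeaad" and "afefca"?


Computing edit distance: "aeaad" -> "afefca"
DP table:
           a    f    e    f    c    a
      0    1    2    3    4    5    6
  a   1    0    1    2    3    4    5
  e   2    1    1    1    2    3    4
  a   3    2    2    2    2    3    3
  a   4    3    3    3    3    3    3
  d   5    4    4    4    4    4    4
Edit distance = dp[5][6] = 4

4


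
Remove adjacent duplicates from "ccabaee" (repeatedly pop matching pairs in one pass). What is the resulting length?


Input: ccabaee
Stack-based adjacent duplicate removal:
  Read 'c': push. Stack: c
  Read 'c': matches stack top 'c' => pop. Stack: (empty)
  Read 'a': push. Stack: a
  Read 'b': push. Stack: ab
  Read 'a': push. Stack: aba
  Read 'e': push. Stack: abae
  Read 'e': matches stack top 'e' => pop. Stack: aba
Final stack: "aba" (length 3)

3


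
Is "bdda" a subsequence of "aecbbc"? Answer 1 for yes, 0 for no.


Check if "bdda" is a subsequence of "aecbbc"
Greedy scan:
  Position 0 ('a'): no match needed
  Position 1 ('e'): no match needed
  Position 2 ('c'): no match needed
  Position 3 ('b'): matches sub[0] = 'b'
  Position 4 ('b'): no match needed
  Position 5 ('c'): no match needed
Only matched 1/4 characters => not a subsequence

0


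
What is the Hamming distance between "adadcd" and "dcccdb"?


Comparing "adadcd" and "dcccdb" position by position:
  Position 0: 'a' vs 'd' => differ
  Position 1: 'd' vs 'c' => differ
  Position 2: 'a' vs 'c' => differ
  Position 3: 'd' vs 'c' => differ
  Position 4: 'c' vs 'd' => differ
  Position 5: 'd' vs 'b' => differ
Total differences (Hamming distance): 6

6


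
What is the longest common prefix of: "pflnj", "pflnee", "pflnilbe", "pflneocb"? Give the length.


Words: pflnj, pflnee, pflnilbe, pflneocb
  Position 0: all 'p' => match
  Position 1: all 'f' => match
  Position 2: all 'l' => match
  Position 3: all 'n' => match
  Position 4: ('j', 'e', 'i', 'e') => mismatch, stop
LCP = "pfln" (length 4)

4


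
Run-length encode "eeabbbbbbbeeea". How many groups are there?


Input: eeabbbbbbbeeea
Scanning for consecutive runs:
  Group 1: 'e' x 2 (positions 0-1)
  Group 2: 'a' x 1 (positions 2-2)
  Group 3: 'b' x 7 (positions 3-9)
  Group 4: 'e' x 3 (positions 10-12)
  Group 5: 'a' x 1 (positions 13-13)
Total groups: 5

5


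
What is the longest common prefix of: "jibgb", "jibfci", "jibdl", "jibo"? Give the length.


Words: jibgb, jibfci, jibdl, jibo
  Position 0: all 'j' => match
  Position 1: all 'i' => match
  Position 2: all 'b' => match
  Position 3: ('g', 'f', 'd', 'o') => mismatch, stop
LCP = "jib" (length 3)

3


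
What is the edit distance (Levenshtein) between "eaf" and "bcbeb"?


Computing edit distance: "eaf" -> "bcbeb"
DP table:
           b    c    b    e    b
      0    1    2    3    4    5
  e   1    1    2    3    3    4
  a   2    2    2    3    4    4
  f   3    3    3    3    4    5
Edit distance = dp[3][5] = 5

5


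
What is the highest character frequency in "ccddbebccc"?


Input: ccddbebccc
Character counts:
  'b': 2
  'c': 5
  'd': 2
  'e': 1
Maximum frequency: 5

5


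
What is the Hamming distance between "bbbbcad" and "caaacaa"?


Comparing "bbbbcad" and "caaacaa" position by position:
  Position 0: 'b' vs 'c' => differ
  Position 1: 'b' vs 'a' => differ
  Position 2: 'b' vs 'a' => differ
  Position 3: 'b' vs 'a' => differ
  Position 4: 'c' vs 'c' => same
  Position 5: 'a' vs 'a' => same
  Position 6: 'd' vs 'a' => differ
Total differences (Hamming distance): 5

5


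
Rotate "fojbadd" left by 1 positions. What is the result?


Input: "fojbadd", rotate left by 1
First 1 characters: "f"
Remaining characters: "ojbadd"
Concatenate remaining + first: "ojbadd" + "f" = "ojbaddf"

ojbaddf


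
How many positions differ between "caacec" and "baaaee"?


Comparing "caacec" and "baaaee" position by position:
  Position 0: 'c' vs 'b' => DIFFER
  Position 1: 'a' vs 'a' => same
  Position 2: 'a' vs 'a' => same
  Position 3: 'c' vs 'a' => DIFFER
  Position 4: 'e' vs 'e' => same
  Position 5: 'c' vs 'e' => DIFFER
Positions that differ: 3

3


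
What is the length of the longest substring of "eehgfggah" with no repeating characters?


Input: "eehgfggah"
Sliding window (track last position of each char):
  Position 0 ('e'): window [0,0] length 1 -- new best
  Position 1 ('e'): repeat (last at 0), move window start to 1
  Position 1 ('e'): window [1,1] length 1
  Position 2 ('h'): window [1,2] length 2 -- new best
  Position 3 ('g'): window [1,3] length 3 -- new best
  Position 4 ('f'): window [1,4] length 4 -- new best
  Position 5 ('g'): repeat (last at 3), move window start to 4
  Position 5 ('g'): window [4,5] length 2
  Position 6 ('g'): repeat (last at 5), move window start to 6
  Position 6 ('g'): window [6,6] length 1
  Position 7 ('a'): window [6,7] length 2
  Position 8 ('h'): window [6,8] length 3
Longest substring with no repeats: "ehgf" with length 4

4


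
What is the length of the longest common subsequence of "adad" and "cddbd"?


LCS of "adad" and "cddbd"
DP table:
           c    d    d    b    d
      0    0    0    0    0    0
  a   0    0    0    0    0    0
  d   0    0    1    1    1    1
  a   0    0    1    1    1    1
  d   0    0    1    2    2    2
LCS length = dp[4][5] = 2

2


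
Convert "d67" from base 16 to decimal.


Input: "d67" in base 16
Positional expansion:
  Digit 'd' (value 13) x 16^2 = 3328
  Digit '6' (value 6) x 16^1 = 96
  Digit '7' (value 7) x 16^0 = 7
Sum = 3431

3431


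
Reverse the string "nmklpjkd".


Input: nmklpjkd
Reading characters right to left:
  Position 7: 'd'
  Position 6: 'k'
  Position 5: 'j'
  Position 4: 'p'
  Position 3: 'l'
  Position 2: 'k'
  Position 1: 'm'
  Position 0: 'n'
Reversed: dkjplkmn

dkjplkmn


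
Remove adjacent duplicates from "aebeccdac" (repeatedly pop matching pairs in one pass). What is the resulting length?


Input: aebeccdac
Stack-based adjacent duplicate removal:
  Read 'a': push. Stack: a
  Read 'e': push. Stack: ae
  Read 'b': push. Stack: aeb
  Read 'e': push. Stack: aebe
  Read 'c': push. Stack: aebec
  Read 'c': matches stack top 'c' => pop. Stack: aebe
  Read 'd': push. Stack: aebed
  Read 'a': push. Stack: aebeda
  Read 'c': push. Stack: aebedac
Final stack: "aebedac" (length 7)

7


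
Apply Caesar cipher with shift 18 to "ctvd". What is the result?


Caesar cipher: shift "ctvd" by 18
  'c' (pos 2) + 18 = pos 20 = 'u'
  't' (pos 19) + 18 = pos 11 = 'l'
  'v' (pos 21) + 18 = pos 13 = 'n'
  'd' (pos 3) + 18 = pos 21 = 'v'
Result: ulnv

ulnv


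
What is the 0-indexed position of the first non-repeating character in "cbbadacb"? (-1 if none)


Input: cbbadacb
Character frequencies:
  'a': 2
  'b': 3
  'c': 2
  'd': 1
Scanning left to right for freq == 1:
  Position 0 ('c'): freq=2, skip
  Position 1 ('b'): freq=3, skip
  Position 2 ('b'): freq=3, skip
  Position 3 ('a'): freq=2, skip
  Position 4 ('d'): unique! => answer = 4

4


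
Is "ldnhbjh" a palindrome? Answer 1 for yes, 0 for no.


Input: ldnhbjh
Reversed: hjbhndl
  Compare pos 0 ('l') with pos 6 ('h'): MISMATCH
  Compare pos 1 ('d') with pos 5 ('j'): MISMATCH
  Compare pos 2 ('n') with pos 4 ('b'): MISMATCH
Result: not a palindrome

0


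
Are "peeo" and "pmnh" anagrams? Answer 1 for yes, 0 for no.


Strings: "peeo", "pmnh"
Sorted first:  eeop
Sorted second: hmnp
Differ at position 0: 'e' vs 'h' => not anagrams

0


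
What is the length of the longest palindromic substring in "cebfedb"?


Input: "cebfedb"
Checking substrings for palindromes:
  No multi-char palindromic substrings found
Longest palindromic substring: "c" with length 1

1


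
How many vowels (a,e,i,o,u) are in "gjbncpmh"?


Input: gjbncpmh
Checking each character:
  'g' at position 0: consonant
  'j' at position 1: consonant
  'b' at position 2: consonant
  'n' at position 3: consonant
  'c' at position 4: consonant
  'p' at position 5: consonant
  'm' at position 6: consonant
  'h' at position 7: consonant
Total vowels: 0

0


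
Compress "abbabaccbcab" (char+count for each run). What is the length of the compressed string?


Input: abbabaccbcab
Runs:
  'a' x 1 => "a1"
  'b' x 2 => "b2"
  'a' x 1 => "a1"
  'b' x 1 => "b1"
  'a' x 1 => "a1"
  'c' x 2 => "c2"
  'b' x 1 => "b1"
  'c' x 1 => "c1"
  'a' x 1 => "a1"
  'b' x 1 => "b1"
Compressed: "a1b2a1b1a1c2b1c1a1b1"
Compressed length: 20

20


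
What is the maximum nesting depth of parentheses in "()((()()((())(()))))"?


Input: "()((()()((())(()))))"
Tracking depth:
  Position 0 '(': depth becomes 1
  Position 1 ')': depth becomes 0
  Position 2 '(': depth becomes 1
  Position 3 '(': depth becomes 2
  Position 4 '(': depth becomes 3
  Position 5 ')': depth becomes 2
  Position 6 '(': depth becomes 3
  Position 7 ')': depth becomes 2
  Position 8 '(': depth becomes 3
  Position 9 '(': depth becomes 4
  Position 10 '(': depth becomes 5
  Position 11 ')': depth becomes 4
  Position 12 ')': depth becomes 3
  Position 13 '(': depth becomes 4
  Position 14 '(': depth becomes 5
  Position 15 ')': depth becomes 4
  Position 16 ')': depth becomes 3
  Position 17 ')': depth becomes 2
  Position 18 ')': depth becomes 1
  Position 19 ')': depth becomes 0
Maximum depth reached: 5

5


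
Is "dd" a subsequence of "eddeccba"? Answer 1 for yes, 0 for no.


Check if "dd" is a subsequence of "eddeccba"
Greedy scan:
  Position 0 ('e'): no match needed
  Position 1 ('d'): matches sub[0] = 'd'
  Position 2 ('d'): matches sub[1] = 'd'
  Position 3 ('e'): no match needed
  Position 4 ('c'): no match needed
  Position 5 ('c'): no match needed
  Position 6 ('b'): no match needed
  Position 7 ('a'): no match needed
All 2 characters matched => is a subsequence

1


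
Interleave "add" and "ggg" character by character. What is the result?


Interleaving "add" and "ggg":
  Position 0: 'a' from first, 'g' from second => "ag"
  Position 1: 'd' from first, 'g' from second => "dg"
  Position 2: 'd' from first, 'g' from second => "dg"
Result: agdgdg

agdgdg


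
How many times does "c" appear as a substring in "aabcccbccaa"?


Searching for "c" in "aabcccbccaa"
Scanning each position:
  Position 0: "a" => no
  Position 1: "a" => no
  Position 2: "b" => no
  Position 3: "c" => MATCH
  Position 4: "c" => MATCH
  Position 5: "c" => MATCH
  Position 6: "b" => no
  Position 7: "c" => MATCH
  Position 8: "c" => MATCH
  Position 9: "a" => no
  Position 10: "a" => no
Total occurrences: 5

5


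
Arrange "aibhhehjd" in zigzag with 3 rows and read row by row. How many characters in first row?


Zigzag "aibhhehjd" into 3 rows:
Placing characters:
  'a' => row 0
  'i' => row 1
  'b' => row 2
  'h' => row 1
  'h' => row 0
  'e' => row 1
  'h' => row 2
  'j' => row 1
  'd' => row 0
Rows:
  Row 0: "ahd"
  Row 1: "ihej"
  Row 2: "bh"
First row length: 3

3


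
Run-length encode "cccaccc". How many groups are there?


Input: cccaccc
Scanning for consecutive runs:
  Group 1: 'c' x 3 (positions 0-2)
  Group 2: 'a' x 1 (positions 3-3)
  Group 3: 'c' x 3 (positions 4-6)
Total groups: 3

3


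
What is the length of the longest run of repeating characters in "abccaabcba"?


Input: "abccaabcba"
Scanning for longest run:
  Position 1 ('b'): new char, reset run to 1
  Position 2 ('c'): new char, reset run to 1
  Position 3 ('c'): continues run of 'c', length=2
  Position 4 ('a'): new char, reset run to 1
  Position 5 ('a'): continues run of 'a', length=2
  Position 6 ('b'): new char, reset run to 1
  Position 7 ('c'): new char, reset run to 1
  Position 8 ('b'): new char, reset run to 1
  Position 9 ('a'): new char, reset run to 1
Longest run: 'c' with length 2

2


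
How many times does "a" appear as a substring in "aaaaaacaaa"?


Searching for "a" in "aaaaaacaaa"
Scanning each position:
  Position 0: "a" => MATCH
  Position 1: "a" => MATCH
  Position 2: "a" => MATCH
  Position 3: "a" => MATCH
  Position 4: "a" => MATCH
  Position 5: "a" => MATCH
  Position 6: "c" => no
  Position 7: "a" => MATCH
  Position 8: "a" => MATCH
  Position 9: "a" => MATCH
Total occurrences: 9

9


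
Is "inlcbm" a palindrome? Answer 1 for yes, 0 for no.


Input: inlcbm
Reversed: mbclni
  Compare pos 0 ('i') with pos 5 ('m'): MISMATCH
  Compare pos 1 ('n') with pos 4 ('b'): MISMATCH
  Compare pos 2 ('l') with pos 3 ('c'): MISMATCH
Result: not a palindrome

0


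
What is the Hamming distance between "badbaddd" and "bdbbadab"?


Comparing "badbaddd" and "bdbbadab" position by position:
  Position 0: 'b' vs 'b' => same
  Position 1: 'a' vs 'd' => differ
  Position 2: 'd' vs 'b' => differ
  Position 3: 'b' vs 'b' => same
  Position 4: 'a' vs 'a' => same
  Position 5: 'd' vs 'd' => same
  Position 6: 'd' vs 'a' => differ
  Position 7: 'd' vs 'b' => differ
Total differences (Hamming distance): 4

4


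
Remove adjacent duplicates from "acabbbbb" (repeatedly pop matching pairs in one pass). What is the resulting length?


Input: acabbbbb
Stack-based adjacent duplicate removal:
  Read 'a': push. Stack: a
  Read 'c': push. Stack: ac
  Read 'a': push. Stack: aca
  Read 'b': push. Stack: acab
  Read 'b': matches stack top 'b' => pop. Stack: aca
  Read 'b': push. Stack: acab
  Read 'b': matches stack top 'b' => pop. Stack: aca
  Read 'b': push. Stack: acab
Final stack: "acab" (length 4)

4


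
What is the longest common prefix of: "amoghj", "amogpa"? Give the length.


Words: amoghj, amogpa
  Position 0: all 'a' => match
  Position 1: all 'm' => match
  Position 2: all 'o' => match
  Position 3: all 'g' => match
  Position 4: ('h', 'p') => mismatch, stop
LCP = "amog" (length 4)

4


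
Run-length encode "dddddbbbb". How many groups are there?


Input: dddddbbbb
Scanning for consecutive runs:
  Group 1: 'd' x 5 (positions 0-4)
  Group 2: 'b' x 4 (positions 5-8)
Total groups: 2

2


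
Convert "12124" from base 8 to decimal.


Input: "12124" in base 8
Positional expansion:
  Digit '1' (value 1) x 8^4 = 4096
  Digit '2' (value 2) x 8^3 = 1024
  Digit '1' (value 1) x 8^2 = 64
  Digit '2' (value 2) x 8^1 = 16
  Digit '4' (value 4) x 8^0 = 4
Sum = 5204

5204


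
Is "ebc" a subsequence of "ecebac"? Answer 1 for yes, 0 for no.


Check if "ebc" is a subsequence of "ecebac"
Greedy scan:
  Position 0 ('e'): matches sub[0] = 'e'
  Position 1 ('c'): no match needed
  Position 2 ('e'): no match needed
  Position 3 ('b'): matches sub[1] = 'b'
  Position 4 ('a'): no match needed
  Position 5 ('c'): matches sub[2] = 'c'
All 3 characters matched => is a subsequence

1


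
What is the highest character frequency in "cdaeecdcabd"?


Input: cdaeecdcabd
Character counts:
  'a': 2
  'b': 1
  'c': 3
  'd': 3
  'e': 2
Maximum frequency: 3

3


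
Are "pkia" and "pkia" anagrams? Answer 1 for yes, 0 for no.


Strings: "pkia", "pkia"
Sorted first:  aikp
Sorted second: aikp
Sorted forms match => anagrams

1


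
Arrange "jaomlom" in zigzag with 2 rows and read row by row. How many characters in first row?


Zigzag "jaomlom" into 2 rows:
Placing characters:
  'j' => row 0
  'a' => row 1
  'o' => row 0
  'm' => row 1
  'l' => row 0
  'o' => row 1
  'm' => row 0
Rows:
  Row 0: "jolm"
  Row 1: "amo"
First row length: 4

4


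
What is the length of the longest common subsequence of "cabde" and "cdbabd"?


LCS of "cabde" and "cdbabd"
DP table:
           c    d    b    a    b    d
      0    0    0    0    0    0    0
  c   0    1    1    1    1    1    1
  a   0    1    1    1    2    2    2
  b   0    1    1    2    2    3    3
  d   0    1    2    2    2    3    4
  e   0    1    2    2    2    3    4
LCS length = dp[5][6] = 4

4


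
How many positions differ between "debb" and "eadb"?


Comparing "debb" and "eadb" position by position:
  Position 0: 'd' vs 'e' => DIFFER
  Position 1: 'e' vs 'a' => DIFFER
  Position 2: 'b' vs 'd' => DIFFER
  Position 3: 'b' vs 'b' => same
Positions that differ: 3

3


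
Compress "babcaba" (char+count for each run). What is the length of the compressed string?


Input: babcaba
Runs:
  'b' x 1 => "b1"
  'a' x 1 => "a1"
  'b' x 1 => "b1"
  'c' x 1 => "c1"
  'a' x 1 => "a1"
  'b' x 1 => "b1"
  'a' x 1 => "a1"
Compressed: "b1a1b1c1a1b1a1"
Compressed length: 14

14
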